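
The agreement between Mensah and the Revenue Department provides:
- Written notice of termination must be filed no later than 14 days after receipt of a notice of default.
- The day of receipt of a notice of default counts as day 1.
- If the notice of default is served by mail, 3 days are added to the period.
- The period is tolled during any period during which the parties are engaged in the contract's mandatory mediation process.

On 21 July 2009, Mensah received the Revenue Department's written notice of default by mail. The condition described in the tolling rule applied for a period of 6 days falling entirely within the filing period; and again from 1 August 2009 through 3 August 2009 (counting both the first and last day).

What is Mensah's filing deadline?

Counting 21 July 2009 as day 1, day 14 is August 3, 2009.
Service was by mail, adding 3 days: August 3, 2009 + 3 days = August 6, 2009.
Tolling adds 6 days: August 6, 2009 + 6 days = August 12, 2009.
From August 1, 2009 through August 3, 2009 inclusive is 3 days; tolling adds 3 days: August 12, 2009 + 3 days = August 15, 2009.

August 15, 2009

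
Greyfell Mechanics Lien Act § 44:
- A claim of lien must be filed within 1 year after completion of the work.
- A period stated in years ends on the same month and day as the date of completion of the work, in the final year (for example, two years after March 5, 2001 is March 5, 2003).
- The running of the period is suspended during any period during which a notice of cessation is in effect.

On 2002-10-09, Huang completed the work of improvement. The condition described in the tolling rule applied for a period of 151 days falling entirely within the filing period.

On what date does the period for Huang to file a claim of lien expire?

1 year after 2002-10-09 is October 9, 2003.
Tolling adds 151 days: October 9, 2003 + 151 days = March 8, 2004.

March 8, 2004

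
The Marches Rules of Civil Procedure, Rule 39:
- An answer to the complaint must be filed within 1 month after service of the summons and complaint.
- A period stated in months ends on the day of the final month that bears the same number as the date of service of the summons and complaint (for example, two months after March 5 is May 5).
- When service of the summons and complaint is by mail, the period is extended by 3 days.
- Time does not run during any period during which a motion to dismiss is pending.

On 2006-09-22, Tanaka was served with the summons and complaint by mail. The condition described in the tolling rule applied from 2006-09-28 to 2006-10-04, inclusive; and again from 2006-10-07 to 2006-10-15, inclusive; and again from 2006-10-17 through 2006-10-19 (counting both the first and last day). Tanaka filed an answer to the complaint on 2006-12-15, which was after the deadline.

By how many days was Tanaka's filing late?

32 days

1 month after 2006-09-22 is October 22, 2006.
Service was by mail, adding 3 days: October 22, 2006 + 3 days = October 25, 2006.
From September 28, 2006 through October 4, 2006 inclusive is 7 days; tolling adds 7 days: October 25, 2006 + 7 days = November 1, 2006.
From October 7, 2006 through October 15, 2006 inclusive is 9 days; tolling adds 9 days: November 1, 2006 + 9 days = November 10, 2006.
From October 17, 2006 through October 19, 2006 inclusive is 3 days; tolling adds 3 days: November 10, 2006 + 3 days = November 13, 2006.
The deadline is November 13, 2006; from November 13, 2006 to December 15, 2006 is 32 days.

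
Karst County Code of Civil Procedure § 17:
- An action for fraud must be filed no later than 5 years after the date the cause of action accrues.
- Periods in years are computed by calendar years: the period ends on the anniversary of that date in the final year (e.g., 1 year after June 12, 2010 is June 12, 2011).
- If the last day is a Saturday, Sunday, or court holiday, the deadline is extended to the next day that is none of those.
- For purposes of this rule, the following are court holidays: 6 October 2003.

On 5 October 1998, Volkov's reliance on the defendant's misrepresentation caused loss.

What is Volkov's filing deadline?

5 years after 5 October 1998 is October 5, 2003.
October 5, 2003 is Sunday; October 6, 2003 is a listed holiday. The next qualifying day is October 7, 2003.

October 7, 2003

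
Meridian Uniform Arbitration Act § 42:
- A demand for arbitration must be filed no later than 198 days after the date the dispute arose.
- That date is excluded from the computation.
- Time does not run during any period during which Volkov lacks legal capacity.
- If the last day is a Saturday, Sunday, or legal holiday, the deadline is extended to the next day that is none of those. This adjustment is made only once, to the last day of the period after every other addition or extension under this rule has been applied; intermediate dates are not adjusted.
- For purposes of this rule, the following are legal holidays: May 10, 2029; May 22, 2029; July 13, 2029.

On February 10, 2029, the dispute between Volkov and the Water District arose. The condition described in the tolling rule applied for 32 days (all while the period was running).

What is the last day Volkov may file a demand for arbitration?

198 days after February 10, 2029 is August 27, 2029.
Tolling adds 32 days: August 27, 2029 + 32 days = September 28, 2029.
September 28, 2029 is a Friday and not a legal holiday, so no extension applies.

September 28, 2029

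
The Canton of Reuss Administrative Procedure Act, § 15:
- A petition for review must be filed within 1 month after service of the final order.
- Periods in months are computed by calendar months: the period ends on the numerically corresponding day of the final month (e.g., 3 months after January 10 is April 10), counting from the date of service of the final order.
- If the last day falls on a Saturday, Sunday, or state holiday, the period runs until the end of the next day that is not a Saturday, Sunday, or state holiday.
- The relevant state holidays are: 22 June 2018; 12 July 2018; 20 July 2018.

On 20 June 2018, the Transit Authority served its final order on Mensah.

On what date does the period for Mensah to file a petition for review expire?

July 23, 2018

1 month after 20 June 2018 is July 20, 2018.
July 20, 2018 is a listed holiday; July 21, 2018 is Saturday; July 22, 2018 is Sunday. The next qualifying day is July 23, 2018.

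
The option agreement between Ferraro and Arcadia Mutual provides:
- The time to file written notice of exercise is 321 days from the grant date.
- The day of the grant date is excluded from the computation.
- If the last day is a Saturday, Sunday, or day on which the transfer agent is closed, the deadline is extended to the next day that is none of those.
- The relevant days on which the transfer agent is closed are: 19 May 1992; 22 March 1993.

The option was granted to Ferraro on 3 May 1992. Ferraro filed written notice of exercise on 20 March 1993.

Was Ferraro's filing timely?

321 days after 3 May 1992 is March 20, 1993.
March 20, 1993 is Saturday; March 21, 1993 is Sunday; March 22, 1993 is a listed holiday. The next qualifying day is March 23, 1993.
The deadline is March 23, 1993; the filing on March 20, 1993 is on or before that date.

Yes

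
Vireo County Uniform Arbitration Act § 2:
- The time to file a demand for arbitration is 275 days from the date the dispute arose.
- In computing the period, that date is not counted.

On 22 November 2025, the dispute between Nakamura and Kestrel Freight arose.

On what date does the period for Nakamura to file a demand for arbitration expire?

275 days after 22 November 2025 is August 24, 2026.

August 24, 2026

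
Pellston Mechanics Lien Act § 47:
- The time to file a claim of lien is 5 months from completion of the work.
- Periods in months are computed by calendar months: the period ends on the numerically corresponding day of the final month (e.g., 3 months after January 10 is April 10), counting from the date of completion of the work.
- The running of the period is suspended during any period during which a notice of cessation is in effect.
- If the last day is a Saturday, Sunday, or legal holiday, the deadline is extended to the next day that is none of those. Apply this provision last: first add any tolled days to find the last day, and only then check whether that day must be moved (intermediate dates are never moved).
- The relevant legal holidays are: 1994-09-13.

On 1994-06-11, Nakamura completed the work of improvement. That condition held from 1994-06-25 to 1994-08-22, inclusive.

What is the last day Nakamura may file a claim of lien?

January 9, 1995

5 months after 1994-06-11 is November 11, 1994.
From June 25, 1994 through August 22, 1994 inclusive is 59 days; tolling adds 59 days: November 11, 1994 + 59 days = January 9, 1995.
January 9, 1995 is a Monday and not a legal holiday, so no extension applies.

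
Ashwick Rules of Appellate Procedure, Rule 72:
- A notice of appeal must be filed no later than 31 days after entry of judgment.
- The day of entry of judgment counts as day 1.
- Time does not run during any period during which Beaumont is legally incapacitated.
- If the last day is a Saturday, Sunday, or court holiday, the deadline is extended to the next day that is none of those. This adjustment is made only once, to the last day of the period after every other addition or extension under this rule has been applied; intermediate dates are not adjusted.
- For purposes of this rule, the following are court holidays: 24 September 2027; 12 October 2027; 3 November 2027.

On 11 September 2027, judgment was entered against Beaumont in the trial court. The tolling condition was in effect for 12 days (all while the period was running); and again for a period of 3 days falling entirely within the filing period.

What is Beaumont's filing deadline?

Counting 11 September 2027 as day 1, day 31 is October 11, 2027.
Tolling adds 12 days: October 11, 2027 + 12 days = October 23, 2027.
Tolling adds 3 days: October 23, 2027 + 3 days = October 26, 2027.
October 26, 2027 is a Tuesday and not a court holiday, so no extension applies.

October 26, 2027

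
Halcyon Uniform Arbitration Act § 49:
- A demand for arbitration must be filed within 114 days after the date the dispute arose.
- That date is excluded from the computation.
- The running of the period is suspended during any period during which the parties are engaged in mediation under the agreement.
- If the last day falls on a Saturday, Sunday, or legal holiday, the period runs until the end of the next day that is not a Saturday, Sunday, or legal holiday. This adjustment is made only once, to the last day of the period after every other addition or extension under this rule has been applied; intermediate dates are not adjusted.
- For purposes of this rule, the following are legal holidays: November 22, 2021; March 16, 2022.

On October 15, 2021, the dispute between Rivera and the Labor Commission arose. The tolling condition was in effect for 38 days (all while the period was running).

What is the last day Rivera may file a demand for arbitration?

114 days after October 15, 2021 is February 6, 2022.
Tolling adds 38 days: February 6, 2022 + 38 days = March 16, 2022.
March 16, 2022 is a listed holiday. The next qualifying day is March 17, 2022.

March 17, 2022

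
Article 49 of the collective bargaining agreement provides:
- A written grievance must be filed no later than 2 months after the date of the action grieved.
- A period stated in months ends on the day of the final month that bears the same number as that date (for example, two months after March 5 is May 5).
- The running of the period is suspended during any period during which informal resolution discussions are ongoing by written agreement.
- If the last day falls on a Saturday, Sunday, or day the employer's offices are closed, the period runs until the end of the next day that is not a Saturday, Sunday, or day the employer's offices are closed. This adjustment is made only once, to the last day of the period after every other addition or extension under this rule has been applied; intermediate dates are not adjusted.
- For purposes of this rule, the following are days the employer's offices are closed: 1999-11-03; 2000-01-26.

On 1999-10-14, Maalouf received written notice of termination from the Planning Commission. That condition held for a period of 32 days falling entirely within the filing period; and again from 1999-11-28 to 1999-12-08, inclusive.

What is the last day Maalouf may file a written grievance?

2 months after 1999-10-14 is December 14, 1999.
Tolling adds 32 days: December 14, 1999 + 32 days = January 15, 2000.
From November 28, 1999 through December 8, 1999 inclusive is 11 days; tolling adds 11 days: January 15, 2000 + 11 days = January 26, 2000.
January 26, 2000 is a listed holiday. The next qualifying day is January 27, 2000.

January 27, 2000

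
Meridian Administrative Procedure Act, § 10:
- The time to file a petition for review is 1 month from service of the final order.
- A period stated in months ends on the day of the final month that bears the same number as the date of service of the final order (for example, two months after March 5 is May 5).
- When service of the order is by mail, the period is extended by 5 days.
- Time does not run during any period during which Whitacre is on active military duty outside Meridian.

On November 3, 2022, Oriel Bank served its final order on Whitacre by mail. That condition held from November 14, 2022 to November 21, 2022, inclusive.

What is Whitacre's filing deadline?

December 16, 2022

1 month after November 3, 2022 is December 3, 2022.
Service was by mail, adding 5 days: December 3, 2022 + 5 days = December 8, 2022.
From November 14, 2022 through November 21, 2022 inclusive is 8 days; tolling adds 8 days: December 8, 2022 + 8 days = December 16, 2022.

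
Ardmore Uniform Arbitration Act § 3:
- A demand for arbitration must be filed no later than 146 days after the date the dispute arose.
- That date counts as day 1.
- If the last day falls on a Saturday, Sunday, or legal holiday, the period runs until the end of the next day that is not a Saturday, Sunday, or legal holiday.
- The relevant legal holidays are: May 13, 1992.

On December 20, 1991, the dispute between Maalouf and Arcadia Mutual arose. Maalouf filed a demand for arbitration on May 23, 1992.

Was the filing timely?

No

Counting December 20, 1991 as day 1, day 146 is May 13, 1992.
May 13, 1992 is a listed holiday. The next qualifying day is May 14, 1992.
The deadline is May 14, 1992; the filing on May 23, 1992 is after that date.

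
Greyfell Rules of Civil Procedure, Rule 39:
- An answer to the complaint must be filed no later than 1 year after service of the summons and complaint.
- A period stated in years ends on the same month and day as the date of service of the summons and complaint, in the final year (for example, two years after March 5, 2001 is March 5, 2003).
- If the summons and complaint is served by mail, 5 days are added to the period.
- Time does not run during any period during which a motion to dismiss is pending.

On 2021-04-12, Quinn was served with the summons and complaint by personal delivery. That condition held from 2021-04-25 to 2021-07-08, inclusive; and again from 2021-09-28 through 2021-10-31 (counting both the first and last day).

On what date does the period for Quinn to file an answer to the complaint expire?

1 year after 2021-04-12 is April 12, 2022.
Service was not by mail, so no mail extension applies.
From April 25, 2021 through July 8, 2021 inclusive is 75 days; tolling adds 75 days: April 12, 2022 + 75 days = June 26, 2022.
From September 28, 2021 through October 31, 2021 inclusive is 34 days; tolling adds 34 days: June 26, 2022 + 34 days = July 30, 2022.

July 30, 2022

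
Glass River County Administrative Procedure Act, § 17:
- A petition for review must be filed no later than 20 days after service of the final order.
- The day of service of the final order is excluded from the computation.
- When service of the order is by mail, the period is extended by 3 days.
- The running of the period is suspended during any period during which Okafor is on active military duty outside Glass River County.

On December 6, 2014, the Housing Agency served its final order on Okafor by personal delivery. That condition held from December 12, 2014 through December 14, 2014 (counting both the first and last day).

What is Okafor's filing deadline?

20 days after December 6, 2014 is December 26, 2014.
Service was not by mail, so no mail extension applies.
From December 12, 2014 through December 14, 2014 inclusive is 3 days; tolling adds 3 days: December 26, 2014 + 3 days = December 29, 2014.

December 29, 2014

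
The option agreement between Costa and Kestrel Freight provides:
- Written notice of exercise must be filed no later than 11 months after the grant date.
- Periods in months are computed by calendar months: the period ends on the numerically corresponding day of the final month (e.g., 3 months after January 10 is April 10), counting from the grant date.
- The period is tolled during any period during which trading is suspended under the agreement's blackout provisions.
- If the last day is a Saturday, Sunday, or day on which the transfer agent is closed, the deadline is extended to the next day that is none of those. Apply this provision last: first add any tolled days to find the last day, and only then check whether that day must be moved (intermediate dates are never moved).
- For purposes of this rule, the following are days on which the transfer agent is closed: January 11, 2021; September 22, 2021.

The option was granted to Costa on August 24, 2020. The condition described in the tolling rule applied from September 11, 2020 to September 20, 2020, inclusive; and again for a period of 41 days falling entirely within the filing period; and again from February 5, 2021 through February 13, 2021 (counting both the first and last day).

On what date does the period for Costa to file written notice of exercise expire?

11 months after August 24, 2020 is July 24, 2021.
From September 11, 2020 through September 20, 2020 inclusive is 10 days; tolling adds 10 days: July 24, 2021 + 10 days = August 3, 2021.
Tolling adds 41 days: August 3, 2021 + 41 days = September 13, 2021.
From February 5, 2021 through February 13, 2021 inclusive is 9 days; tolling adds 9 days: September 13, 2021 + 9 days = September 22, 2021.
September 22, 2021 is a listed holiday. The next qualifying day is September 23, 2021.

September 23, 2021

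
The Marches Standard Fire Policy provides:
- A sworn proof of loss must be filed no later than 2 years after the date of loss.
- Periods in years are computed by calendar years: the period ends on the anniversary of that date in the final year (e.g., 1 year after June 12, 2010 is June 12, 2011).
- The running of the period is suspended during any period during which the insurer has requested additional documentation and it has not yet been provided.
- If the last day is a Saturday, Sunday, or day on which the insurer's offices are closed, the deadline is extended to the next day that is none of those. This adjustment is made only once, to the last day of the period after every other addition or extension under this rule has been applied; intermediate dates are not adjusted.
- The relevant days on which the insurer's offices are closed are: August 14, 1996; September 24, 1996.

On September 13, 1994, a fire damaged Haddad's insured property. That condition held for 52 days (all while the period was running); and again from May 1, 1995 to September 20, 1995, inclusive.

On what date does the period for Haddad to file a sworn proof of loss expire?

2 years after September 13, 1994 is September 13, 1996.
Tolling adds 52 days: September 13, 1996 + 52 days = November 4, 1996.
From May 1, 1995 through September 20, 1995 inclusive is 143 days; tolling adds 143 days: November 4, 1996 + 143 days = March 27, 1997.
March 27, 1997 is a Thursday and not a day on which the insurer's offices are closed, so no extension applies.

March 27, 1997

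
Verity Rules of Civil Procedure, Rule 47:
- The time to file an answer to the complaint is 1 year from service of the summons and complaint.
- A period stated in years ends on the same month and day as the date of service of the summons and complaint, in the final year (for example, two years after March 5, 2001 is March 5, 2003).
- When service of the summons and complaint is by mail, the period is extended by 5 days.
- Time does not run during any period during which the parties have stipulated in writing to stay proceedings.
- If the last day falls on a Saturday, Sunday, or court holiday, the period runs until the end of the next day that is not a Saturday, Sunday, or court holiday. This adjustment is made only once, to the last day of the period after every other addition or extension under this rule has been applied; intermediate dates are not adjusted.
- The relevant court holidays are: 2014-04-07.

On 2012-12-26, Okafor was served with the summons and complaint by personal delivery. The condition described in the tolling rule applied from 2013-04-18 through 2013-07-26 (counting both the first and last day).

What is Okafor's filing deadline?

1 year after 2012-12-26 is December 26, 2013.
Service was not by mail, so no mail extension applies.
From April 18, 2013 through July 26, 2013 inclusive is 100 days; tolling adds 100 days: December 26, 2013 + 100 days = April 5, 2014.
April 5, 2014 is Saturday; April 6, 2014 is Sunday; April 7, 2014 is a listed holiday. The next qualifying day is April 8, 2014.

April 8, 2014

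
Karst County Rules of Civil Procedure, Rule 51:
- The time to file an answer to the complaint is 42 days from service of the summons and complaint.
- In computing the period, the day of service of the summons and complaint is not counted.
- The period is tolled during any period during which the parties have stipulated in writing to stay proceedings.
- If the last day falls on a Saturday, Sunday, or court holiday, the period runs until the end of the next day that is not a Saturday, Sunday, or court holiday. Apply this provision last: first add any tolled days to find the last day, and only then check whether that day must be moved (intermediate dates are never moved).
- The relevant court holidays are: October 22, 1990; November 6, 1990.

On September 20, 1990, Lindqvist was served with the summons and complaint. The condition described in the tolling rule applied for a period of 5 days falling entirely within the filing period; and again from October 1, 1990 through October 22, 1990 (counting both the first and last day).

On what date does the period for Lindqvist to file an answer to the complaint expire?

November 28, 1990

42 days after September 20, 1990 is November 1, 1990.
Tolling adds 5 days: November 1, 1990 + 5 days = November 6, 1990.
From October 1, 1990 through October 22, 1990 inclusive is 22 days; tolling adds 22 days: November 6, 1990 + 22 days = November 28, 1990.
November 28, 1990 is a Wednesday and not a court holiday, so no extension applies.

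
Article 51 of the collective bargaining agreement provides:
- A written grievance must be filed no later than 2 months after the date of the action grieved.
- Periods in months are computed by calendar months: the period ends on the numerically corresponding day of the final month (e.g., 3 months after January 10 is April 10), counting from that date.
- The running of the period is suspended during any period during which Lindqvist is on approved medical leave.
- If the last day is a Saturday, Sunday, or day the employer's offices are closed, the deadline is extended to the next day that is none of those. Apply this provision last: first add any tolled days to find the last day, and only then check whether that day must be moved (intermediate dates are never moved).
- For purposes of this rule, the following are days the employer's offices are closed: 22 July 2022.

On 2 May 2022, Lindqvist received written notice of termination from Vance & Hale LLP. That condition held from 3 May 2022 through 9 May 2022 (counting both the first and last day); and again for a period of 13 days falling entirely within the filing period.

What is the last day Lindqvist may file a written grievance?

2 months after 2 May 2022 is July 2, 2022.
From May 3, 2022 through May 9, 2022 inclusive is 7 days; tolling adds 7 days: July 2, 2022 + 7 days = July 9, 2022.
Tolling adds 13 days: July 9, 2022 + 13 days = July 22, 2022.
July 22, 2022 is a listed holiday; July 23, 2022 is Saturday; July 24, 2022 is Sunday. The next qualifying day is July 25, 2022.

July 25, 2022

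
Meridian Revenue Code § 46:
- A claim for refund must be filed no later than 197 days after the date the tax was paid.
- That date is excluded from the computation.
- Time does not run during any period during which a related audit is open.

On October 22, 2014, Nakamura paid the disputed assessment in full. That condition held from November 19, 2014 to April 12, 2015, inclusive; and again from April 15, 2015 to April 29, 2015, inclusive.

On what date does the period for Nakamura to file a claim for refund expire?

October 14, 2015

197 days after October 22, 2014 is May 7, 2015.
From November 19, 2014 through April 12, 2015 inclusive is 145 days; tolling adds 145 days: May 7, 2015 + 145 days = September 29, 2015.
From April 15, 2015 through April 29, 2015 inclusive is 15 days; tolling adds 15 days: September 29, 2015 + 15 days = October 14, 2015.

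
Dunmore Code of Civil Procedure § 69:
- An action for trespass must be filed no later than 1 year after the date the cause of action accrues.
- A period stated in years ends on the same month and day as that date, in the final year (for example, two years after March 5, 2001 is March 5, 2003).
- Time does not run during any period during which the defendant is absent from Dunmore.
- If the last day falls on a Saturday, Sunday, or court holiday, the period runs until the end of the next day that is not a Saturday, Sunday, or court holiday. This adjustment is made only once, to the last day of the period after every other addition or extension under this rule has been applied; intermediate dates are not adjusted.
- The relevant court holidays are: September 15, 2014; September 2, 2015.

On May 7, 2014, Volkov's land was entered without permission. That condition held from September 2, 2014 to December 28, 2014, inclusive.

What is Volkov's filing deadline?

September 3, 2015

1 year after May 7, 2014 is May 7, 2015.
From September 2, 2014 through December 28, 2014 inclusive is 118 days; tolling adds 118 days: May 7, 2015 + 118 days = September 2, 2015.
September 2, 2015 is a listed holiday. The next qualifying day is September 3, 2015.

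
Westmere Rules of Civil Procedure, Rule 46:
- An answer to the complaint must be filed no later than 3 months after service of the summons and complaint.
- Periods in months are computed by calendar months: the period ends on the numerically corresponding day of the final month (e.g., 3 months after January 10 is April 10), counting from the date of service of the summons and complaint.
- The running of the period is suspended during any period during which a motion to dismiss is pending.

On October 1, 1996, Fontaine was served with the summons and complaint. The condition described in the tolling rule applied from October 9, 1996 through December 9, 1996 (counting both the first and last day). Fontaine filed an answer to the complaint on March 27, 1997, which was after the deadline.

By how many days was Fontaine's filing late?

3 months after October 1, 1996 is January 1, 1997.
From October 9, 1996 through December 9, 1996 inclusive is 62 days; tolling adds 62 days: January 1, 1997 + 62 days = March 4, 1997.
The deadline is March 4, 1997; from March 4, 1997 to March 27, 1997 is 23 days.

23 days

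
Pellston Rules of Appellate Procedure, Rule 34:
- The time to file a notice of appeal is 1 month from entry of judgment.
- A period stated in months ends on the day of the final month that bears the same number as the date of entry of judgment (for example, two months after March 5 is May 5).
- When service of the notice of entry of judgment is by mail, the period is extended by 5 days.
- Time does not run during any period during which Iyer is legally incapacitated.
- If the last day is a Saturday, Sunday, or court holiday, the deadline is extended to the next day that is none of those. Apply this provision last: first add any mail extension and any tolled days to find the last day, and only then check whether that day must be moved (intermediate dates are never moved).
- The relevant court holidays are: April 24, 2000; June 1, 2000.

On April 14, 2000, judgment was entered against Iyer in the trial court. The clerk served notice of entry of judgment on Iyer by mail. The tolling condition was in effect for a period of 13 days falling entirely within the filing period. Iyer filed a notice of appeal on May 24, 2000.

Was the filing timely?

Yes

1 month after April 14, 2000 is May 14, 2000.
Service was by mail, adding 5 days: May 14, 2000 + 5 days = May 19, 2000.
Tolling adds 13 days: May 19, 2000 + 13 days = June 1, 2000.
June 1, 2000 is a listed holiday. The next qualifying day is June 2, 2000.
The deadline is June 2, 2000; the filing on May 24, 2000 is on or before that date.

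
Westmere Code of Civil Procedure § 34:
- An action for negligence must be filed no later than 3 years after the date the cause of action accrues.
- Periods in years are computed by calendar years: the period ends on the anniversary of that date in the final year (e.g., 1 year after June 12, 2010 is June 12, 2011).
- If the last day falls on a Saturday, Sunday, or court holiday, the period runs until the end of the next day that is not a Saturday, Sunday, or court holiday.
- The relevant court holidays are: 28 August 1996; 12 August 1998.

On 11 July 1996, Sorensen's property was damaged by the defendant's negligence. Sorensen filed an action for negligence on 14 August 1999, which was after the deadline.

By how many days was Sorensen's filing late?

3 years after 11 July 1996 is July 11, 1999.
July 11, 1999 is Sunday. The next qualifying day is July 12, 1999.
The deadline is July 12, 1999; from July 12, 1999 to August 14, 1999 is 33 days.

33 days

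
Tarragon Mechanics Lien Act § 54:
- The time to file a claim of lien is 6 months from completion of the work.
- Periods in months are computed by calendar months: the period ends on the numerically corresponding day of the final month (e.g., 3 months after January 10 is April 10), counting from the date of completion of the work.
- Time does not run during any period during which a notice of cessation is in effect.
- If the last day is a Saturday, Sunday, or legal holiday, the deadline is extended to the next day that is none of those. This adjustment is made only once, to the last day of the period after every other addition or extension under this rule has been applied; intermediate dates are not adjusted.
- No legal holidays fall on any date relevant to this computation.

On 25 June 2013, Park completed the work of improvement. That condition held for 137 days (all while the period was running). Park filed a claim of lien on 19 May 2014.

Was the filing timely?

6 months after 25 June 2013 is December 25, 2013.
Tolling adds 137 days: December 25, 2013 + 137 days = May 11, 2014.
May 11, 2014 is Sunday. The next qualifying day is May 12, 2014.
The deadline is May 12, 2014; the filing on May 19, 2014 is after that date.

No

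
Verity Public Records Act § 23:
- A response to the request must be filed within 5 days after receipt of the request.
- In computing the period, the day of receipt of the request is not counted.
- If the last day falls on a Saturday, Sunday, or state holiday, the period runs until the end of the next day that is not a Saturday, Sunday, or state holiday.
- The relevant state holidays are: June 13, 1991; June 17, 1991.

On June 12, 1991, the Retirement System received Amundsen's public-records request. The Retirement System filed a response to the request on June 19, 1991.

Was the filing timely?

5 days after June 12, 1991 is June 17, 1991.
June 17, 1991 is a listed holiday. The next qualifying day is June 18, 1991.
The deadline is June 18, 1991; the filing on June 19, 1991 is after that date.

No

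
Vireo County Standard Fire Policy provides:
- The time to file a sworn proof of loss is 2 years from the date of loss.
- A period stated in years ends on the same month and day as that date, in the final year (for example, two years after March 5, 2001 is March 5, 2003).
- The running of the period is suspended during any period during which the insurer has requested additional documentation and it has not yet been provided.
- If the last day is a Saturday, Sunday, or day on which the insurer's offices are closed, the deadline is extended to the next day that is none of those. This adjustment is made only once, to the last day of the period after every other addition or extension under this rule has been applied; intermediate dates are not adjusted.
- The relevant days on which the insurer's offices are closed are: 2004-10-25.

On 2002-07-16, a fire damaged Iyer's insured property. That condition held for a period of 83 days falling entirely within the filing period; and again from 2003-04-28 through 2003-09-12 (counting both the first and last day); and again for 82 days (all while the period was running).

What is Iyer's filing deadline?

May 16, 2005

2 years after 2002-07-16 is July 16, 2004.
Tolling adds 83 days: July 16, 2004 + 83 days = October 7, 2004.
From April 28, 2003 through September 12, 2003 inclusive is 138 days; tolling adds 138 days: October 7, 2004 + 138 days = February 22, 2005.
Tolling adds 82 days: February 22, 2005 + 82 days = May 15, 2005.
May 15, 2005 is Sunday. The next qualifying day is May 16, 2005.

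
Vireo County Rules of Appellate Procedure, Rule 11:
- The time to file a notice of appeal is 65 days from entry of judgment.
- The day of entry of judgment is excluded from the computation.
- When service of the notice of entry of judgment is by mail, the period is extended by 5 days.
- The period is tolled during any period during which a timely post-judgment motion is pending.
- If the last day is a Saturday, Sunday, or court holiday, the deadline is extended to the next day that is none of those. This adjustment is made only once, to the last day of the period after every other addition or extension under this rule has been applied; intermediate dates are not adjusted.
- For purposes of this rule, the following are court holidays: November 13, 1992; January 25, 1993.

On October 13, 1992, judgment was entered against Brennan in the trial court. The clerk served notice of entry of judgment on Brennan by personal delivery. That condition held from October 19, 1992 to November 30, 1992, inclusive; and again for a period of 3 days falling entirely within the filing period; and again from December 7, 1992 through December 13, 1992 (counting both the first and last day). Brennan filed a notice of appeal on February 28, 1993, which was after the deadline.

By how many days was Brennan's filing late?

20 days

65 days after October 13, 1992 is December 17, 1992.
Service was not by mail, so no mail extension applies.
From October 19, 1992 through November 30, 1992 inclusive is 43 days; tolling adds 43 days: December 17, 1992 + 43 days = January 29, 1993.
Tolling adds 3 days: January 29, 1993 + 3 days = February 1, 1993.
From December 7, 1992 through December 13, 1992 inclusive is 7 days; tolling adds 7 days: February 1, 1993 + 7 days = February 8, 1993.
February 8, 1993 is a Monday and not a court holiday, so no extension applies.
The deadline is February 8, 1993; from February 8, 1993 to February 28, 1993 is 20 days.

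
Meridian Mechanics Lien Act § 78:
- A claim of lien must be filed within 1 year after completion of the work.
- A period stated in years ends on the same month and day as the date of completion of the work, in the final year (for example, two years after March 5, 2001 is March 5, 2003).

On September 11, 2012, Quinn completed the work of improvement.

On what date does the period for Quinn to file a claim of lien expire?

September 11, 2013

1 year after September 11, 2012 is September 11, 2013.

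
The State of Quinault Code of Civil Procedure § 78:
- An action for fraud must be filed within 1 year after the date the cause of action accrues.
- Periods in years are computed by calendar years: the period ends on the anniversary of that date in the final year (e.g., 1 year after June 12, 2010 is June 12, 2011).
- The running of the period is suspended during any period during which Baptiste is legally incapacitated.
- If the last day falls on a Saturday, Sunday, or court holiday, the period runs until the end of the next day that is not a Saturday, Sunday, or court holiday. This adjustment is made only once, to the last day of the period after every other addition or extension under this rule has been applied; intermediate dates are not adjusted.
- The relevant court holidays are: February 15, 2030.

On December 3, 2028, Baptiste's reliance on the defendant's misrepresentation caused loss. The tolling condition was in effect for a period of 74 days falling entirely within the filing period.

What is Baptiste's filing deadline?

February 18, 2030

1 year after December 3, 2028 is December 3, 2029.
Tolling adds 74 days: December 3, 2029 + 74 days = February 15, 2030.
February 15, 2030 is a listed holiday; February 16, 2030 is Saturday; February 17, 2030 is Sunday. The next qualifying day is February 18, 2030.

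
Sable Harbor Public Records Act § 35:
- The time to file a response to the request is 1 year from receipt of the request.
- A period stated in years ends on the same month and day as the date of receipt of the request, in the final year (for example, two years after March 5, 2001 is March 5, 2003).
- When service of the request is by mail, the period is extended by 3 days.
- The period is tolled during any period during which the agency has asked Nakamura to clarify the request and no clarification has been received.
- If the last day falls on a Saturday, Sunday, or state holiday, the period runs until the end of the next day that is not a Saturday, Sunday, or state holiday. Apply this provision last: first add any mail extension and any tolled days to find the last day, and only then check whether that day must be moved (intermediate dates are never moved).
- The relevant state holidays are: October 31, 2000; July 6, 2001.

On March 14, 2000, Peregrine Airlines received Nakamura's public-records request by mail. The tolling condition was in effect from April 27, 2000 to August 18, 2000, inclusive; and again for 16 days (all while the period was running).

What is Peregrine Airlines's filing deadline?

July 25, 2001

1 year after March 14, 2000 is March 14, 2001.
Service was by mail, adding 3 days: March 14, 2001 + 3 days = March 17, 2001.
From April 27, 2000 through August 18, 2000 inclusive is 114 days; tolling adds 114 days: March 17, 2001 + 114 days = July 9, 2001.
Tolling adds 16 days: July 9, 2001 + 16 days = July 25, 2001.
July 25, 2001 is a Wednesday and not a state holiday, so no extension applies.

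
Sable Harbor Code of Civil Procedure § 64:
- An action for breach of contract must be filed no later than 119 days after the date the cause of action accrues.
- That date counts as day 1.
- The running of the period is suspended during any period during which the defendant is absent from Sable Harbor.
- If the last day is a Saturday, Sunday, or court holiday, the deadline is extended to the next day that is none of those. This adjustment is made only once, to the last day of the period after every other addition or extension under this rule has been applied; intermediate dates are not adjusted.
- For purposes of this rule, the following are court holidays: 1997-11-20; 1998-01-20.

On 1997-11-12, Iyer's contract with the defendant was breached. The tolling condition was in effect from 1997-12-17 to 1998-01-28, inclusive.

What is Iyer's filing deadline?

Counting 1997-11-12 as day 1, day 119 is March 10, 1998.
From December 17, 1997 through January 28, 1998 inclusive is 43 days; tolling adds 43 days: March 10, 1998 + 43 days = April 22, 1998.
April 22, 1998 is a Wednesday and not a court holiday, so no extension applies.

April 22, 1998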